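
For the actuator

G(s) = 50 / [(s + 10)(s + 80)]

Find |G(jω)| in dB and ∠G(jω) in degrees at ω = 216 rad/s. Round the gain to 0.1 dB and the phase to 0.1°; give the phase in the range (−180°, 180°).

-60.0 dB, -157.0°

At s = jω = j216:
pole (s+10): 10 + j216 → |·| = √(10²+216²) = √46756 ≈ 216.23, ∠ = arctan(216/10) ≈ 87.35°
pole (s+80): 80 + j216 → |·| = √(80²+216²) = √53056 ≈ 230.34, ∠ = arctan(216/80) ≈ 69.68°
|G| = 50 / 49806 ≈ 0.0010039
Gain = 20 log₁₀(0.0010039) ≈ -59.97 dB
∠G = 0.00° − 157.03° = -157.03°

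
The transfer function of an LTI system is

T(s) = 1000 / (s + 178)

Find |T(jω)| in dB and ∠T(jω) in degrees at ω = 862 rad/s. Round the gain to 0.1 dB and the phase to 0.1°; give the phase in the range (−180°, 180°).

1.1 dB, -78.3°

At s = jω = j862:
pole (s+178): 178 + j862 → |·| = √(178²+862²) = √774728 ≈ 880.19, ∠ = arctan(862/178) ≈ 78.33°
|T| = 1000 / 880.19 ≈ 1.1361
Gain = 20 log₁₀(1.1361) ≈ 1.11 dB
∠T = 0.00° − 78.33° = -78.33°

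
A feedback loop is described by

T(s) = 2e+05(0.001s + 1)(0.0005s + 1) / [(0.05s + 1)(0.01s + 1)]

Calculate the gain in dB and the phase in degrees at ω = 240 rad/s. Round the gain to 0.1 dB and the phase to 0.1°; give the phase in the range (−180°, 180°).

At ω = 240 rad/s:
zero (1 + j240·0.001) = 1 + j0.24 → |·| ≈ 1.0284, ∠ ≈ 13.50°
zero (1 + j240·0.0005) = 1 + j0.12 → |·| ≈ 1.0072, ∠ ≈ 6.84°
pole (1 + j240·0.05) = 1 + j12 → |·| ≈ 12.042, ∠ ≈ 85.24°
pole (1 + j240·0.01) = 1 + j2.4 → |·| ≈ 2.6, ∠ ≈ 67.38°
|T| = 2e+05 · 1.0284 · 1.0072 / (12.042 · 2.6) ≈ 6616.6
Gain = 20 log₁₀(6616.6) ≈ 76.41 dB
∠T = (13.50° + 6.84°) − (85.24° + 67.38°) = -132.28°

76.4 dB, -132.3°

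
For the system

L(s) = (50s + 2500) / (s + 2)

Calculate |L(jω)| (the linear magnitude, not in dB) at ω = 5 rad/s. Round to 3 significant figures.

Substitute s = j5:
Numerator: 50(j5) + 2500 = 2500 + j250
Denominator: (j5) + 2 = 2 + j5
|N| = √(2500² + 250²) ≈ 2512.5, ∠N ≈ 5.71°
|D| = √(2² + 5²) ≈ 5.3852, ∠D ≈ 68.20°
|L| = 2512.5 / 5.3852 ≈ 466.56

467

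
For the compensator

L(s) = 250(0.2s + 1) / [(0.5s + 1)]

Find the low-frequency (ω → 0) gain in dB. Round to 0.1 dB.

L(0) = 250 · 1 / 1 = 250
20 log₁₀(250) ≈ 47.96 dB

48.0 dB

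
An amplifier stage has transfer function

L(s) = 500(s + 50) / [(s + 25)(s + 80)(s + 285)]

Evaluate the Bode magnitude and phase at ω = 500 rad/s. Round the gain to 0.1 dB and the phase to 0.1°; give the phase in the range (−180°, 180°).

At s = jω = j500:
zero (s+50): 50 + j500 → |·| = √(50²+500²) = √252500 ≈ 502.49, ∠ = arctan(500/50) ≈ 84.29°
pole (s+25): 25 + j500 → |·| = √(25²+500²) = √250625 ≈ 500.62, ∠ = arctan(500/25) ≈ 87.14°
pole (s+80): 80 + j500 → |·| = √(80²+500²) = √256400 ≈ 506.36, ∠ = arctan(500/80) ≈ 80.91°
pole (s+285): 285 + j500 → |·| = √(285²+500²) = √331225 ≈ 575.52, ∠ = arctan(500/285) ≈ 60.32°
|L| = 500 · 502.49 / 1.4589e+08 ≈ 0.0017222
Gain = 20 log₁₀(0.0017222) ≈ -55.28 dB
∠L = 84.29° − 228.37° = -144.08°

-55.3 dB, -144.1°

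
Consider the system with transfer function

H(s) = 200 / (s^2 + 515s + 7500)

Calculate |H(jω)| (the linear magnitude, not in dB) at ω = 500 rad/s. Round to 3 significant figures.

0.000565

Substitute s = j500:
Numerator: 200 = 200 + j0
Denominator: (j500)^2 + 515(j500) + 7500 = -242500 + j257500
|N| = √(200² + 0²) ≈ 200, ∠N ≈ 0.00°
|D| = √(242500² + 257500²) ≈ 3.5371e+05, ∠D ≈ 133.28°
|H| = 200 / 3.5371e+05 ≈ 0.00056543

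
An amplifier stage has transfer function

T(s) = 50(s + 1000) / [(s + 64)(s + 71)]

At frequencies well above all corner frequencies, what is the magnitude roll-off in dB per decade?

-20 dB/decade

Each pole contributes −20 dB/decade at high frequency; each zero contributes +20 dB/decade.
Net: 1 zero(s) − 2 pole(s) → -20 dB/decade.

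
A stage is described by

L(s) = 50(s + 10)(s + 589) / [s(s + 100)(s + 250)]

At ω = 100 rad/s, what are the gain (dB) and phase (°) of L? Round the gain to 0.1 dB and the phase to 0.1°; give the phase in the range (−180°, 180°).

-2.1 dB, -62.9°

At s = jω = j100:
zero (s+10): 10 + j100 → |·| = √(10²+100²) = √10100 ≈ 100.5, ∠ = arctan(100/10) ≈ 84.29°
zero (s+589): 589 + j100 → |·| = √(589²+100²) = √356921 ≈ 597.43, ∠ = arctan(100/589) ≈ 9.64°
pole (s+100): 100 + j100 → |·| = √(100²+100²) = √20000 ≈ 141.42, ∠ = arctan(100/100) ≈ 45.00°
pole (s+250): 250 + j100 → |·| = √(250²+100²) = √72500 ≈ 269.26, ∠ = arctan(100/250) ≈ 21.80°
pole at origin: |s| = 100, ∠ = 90.00° (in denominator)
|L| = 50 · 60042 / 3.8079e+06 ≈ 0.78839
Gain = 20 log₁₀(0.78839) ≈ -2.07 dB
∠L = 93.93° − 156.80° = -62.87°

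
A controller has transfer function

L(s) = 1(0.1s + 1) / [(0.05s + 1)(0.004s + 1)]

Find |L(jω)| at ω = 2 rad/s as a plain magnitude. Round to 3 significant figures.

At ω = 2 rad/s:
zero (1 + j2·0.1) = 1 + j0.2 → |·| ≈ 1.0198, ∠ ≈ 11.31°
pole (1 + j2·0.05) = 1 + j0.1 → |·| ≈ 1.005, ∠ ≈ 5.71°
pole (1 + j2·0.004) = 1 + j0.008 → |·| ≈ 1, ∠ ≈ 0.46°
|L| = 1 · 1.0198 / (1.005 · 1) ≈ 1.0147

1.01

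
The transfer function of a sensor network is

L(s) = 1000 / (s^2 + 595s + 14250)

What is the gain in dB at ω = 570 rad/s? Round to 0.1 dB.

-53.3 dB

Substitute s = j570:
Numerator: 1000 = 1000 + j0
Denominator: (j570)^2 + 595(j570) + 14250 = -310650 + j339150
|N| = √(1000² + 0²) ≈ 1000, ∠N ≈ 0.00°
|D| = √(310650² + 339150²) ≈ 4.5992e+05, ∠D ≈ 132.49°
|L| = 1000 / 4.5992e+05 ≈ 0.0021743
Gain = 20 log₁₀(0.0021743) ≈ -53.25 dB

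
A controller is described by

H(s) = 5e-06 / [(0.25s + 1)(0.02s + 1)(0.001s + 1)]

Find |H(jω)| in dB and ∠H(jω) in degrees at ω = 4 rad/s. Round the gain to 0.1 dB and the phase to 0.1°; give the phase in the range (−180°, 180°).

At ω = 4 rad/s:
pole (1 + j4·0.25) = 1 + j1 → |·| ≈ 1.4142, ∠ ≈ 45.00°
pole (1 + j4·0.02) = 1 + j0.08 → |·| ≈ 1.0032, ∠ ≈ 4.57°
pole (1 + j4·0.001) = 1 + j0.004 → |·| ≈ 1, ∠ ≈ 0.23°
|H| = 5e-06 · 1 / (1.4142 · 1.0032 · 1) ≈ 3.5243e-06
Gain = 20 log₁₀(3.5243e-06) ≈ -109.06 dB
∠H = (0°) − (45.00° + 4.57° + 0.23°) = -49.80°

-109.1 dB, -49.8°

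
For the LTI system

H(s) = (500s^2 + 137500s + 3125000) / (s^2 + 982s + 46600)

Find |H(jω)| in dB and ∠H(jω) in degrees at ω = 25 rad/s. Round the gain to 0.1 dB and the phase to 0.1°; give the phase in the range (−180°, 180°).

38.6 dB, 22.6°

Substitute s = j25:
Numerator: 500(j25)^2 + 137500(j25) + 3125000 = 2812500 + j3437500
Denominator: (j25)^2 + 982(j25) + 46600 = 45975 + j24550
|N| = √(2812500² + 3437500²) ≈ 4.4415e+06, ∠N ≈ 50.71°
|D| = √(45975² + 24550²) ≈ 52119, ∠D ≈ 28.10°
|H| = 4.4415e+06 / 52119 ≈ 85.218
Gain = 20 log₁₀(85.218) ≈ 38.61 dB
∠H = 50.71° − 28.10° = 22.61°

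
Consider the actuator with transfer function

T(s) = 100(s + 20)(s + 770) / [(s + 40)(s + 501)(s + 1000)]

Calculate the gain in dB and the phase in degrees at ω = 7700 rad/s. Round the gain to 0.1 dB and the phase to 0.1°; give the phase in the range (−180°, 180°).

At s = jω = j7700:
zero (s+20): 20 + j7700 → |·| = √(20²+7700²) = √59290400 ≈ 7700, ∠ = arctan(7700/20) ≈ 89.85°
zero (s+770): 770 + j7700 → |·| = √(770²+7700²) = √59882900 ≈ 7738.4, ∠ = arctan(7700/770) ≈ 84.29°
pole (s+40): 40 + j7700 → |·| = √(40²+7700²) = √59291600 ≈ 7700.1, ∠ = arctan(7700/40) ≈ 89.70°
pole (s+501): 501 + j7700 → |·| = √(501²+7700²) = √59541001 ≈ 7716.3, ∠ = arctan(7700/501) ≈ 86.28°
pole (s+1000): 1000 + j7700 → |·| = √(1000²+7700²) = √60290000 ≈ 7764.7, ∠ = arctan(7700/1000) ≈ 82.60°
|T| = 100 · 5.9586e+07 / 4.6135e+11 ≈ 0.012916
Gain = 20 log₁₀(0.012916) ≈ -37.78 dB
∠T = 174.14° − 258.58° = -84.44°

-37.8 dB, -84.4°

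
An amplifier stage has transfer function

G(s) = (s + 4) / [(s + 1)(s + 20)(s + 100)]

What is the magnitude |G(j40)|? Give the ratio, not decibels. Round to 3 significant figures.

At s = jω = j40:
zero (s+4): 4 + j40 → |·| = √(4²+40²) = √1616 ≈ 40.2, ∠ = arctan(40/4) ≈ 84.29°
pole (s+1): 1 + j40 → |·| = √(1²+40²) = √1601 ≈ 40.012, ∠ = arctan(40/1) ≈ 88.57°
pole (s+20): 20 + j40 → |·| = √(20²+40²) = √2000 ≈ 44.721, ∠ = arctan(40/20) ≈ 63.43°
pole (s+100): 100 + j40 → |·| = √(100²+40²) = √11600 ≈ 107.7, ∠ = arctan(40/100) ≈ 21.80°
|G| = 1 · 40.2 / 1.9272e+05 ≈ 0.00020859

0.000209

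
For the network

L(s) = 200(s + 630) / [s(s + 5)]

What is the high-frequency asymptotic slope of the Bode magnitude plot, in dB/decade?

Each pole contributes −20 dB/decade at high frequency; each zero contributes +20 dB/decade.
Net: 1 zero(s) − 2 pole(s) → -20 dB/decade.

-20 dB/decade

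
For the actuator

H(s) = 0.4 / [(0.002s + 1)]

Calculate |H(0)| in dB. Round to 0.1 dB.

-8.0 dB

H(0) = 0.4 · 1 / 1 = 0.4
20 log₁₀(0.4) ≈ -7.96 dB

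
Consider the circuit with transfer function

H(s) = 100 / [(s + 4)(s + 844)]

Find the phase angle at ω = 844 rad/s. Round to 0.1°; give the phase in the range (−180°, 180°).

-134.7°

At s = jω = j844:
pole (s+4): 4 + j844 → |·| = √(4²+844²) = √712352 ≈ 844.01, ∠ = arctan(844/4) ≈ 89.73°
pole (s+844): 844 + j844 → |·| = √(844²+844²) = √1424672 ≈ 1193.6, ∠ = arctan(844/844) ≈ 45.00°
∠H = 0.00° − 134.73° = -134.73°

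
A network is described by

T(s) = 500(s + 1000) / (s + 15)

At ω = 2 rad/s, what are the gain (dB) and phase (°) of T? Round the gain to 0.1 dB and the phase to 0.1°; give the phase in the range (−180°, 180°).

At s = jω = j2:
zero (s+1000): 1000 + j2 → |·| = √(1000²+2²) = √1000004 ≈ 1000, ∠ = arctan(2/1000) ≈ 0.11°
pole (s+15): 15 + j2 → |·| = √(15²+2²) = √229 ≈ 15.133, ∠ = arctan(2/15) ≈ 7.59°
|T| = 500 · 1000 / 15.133 ≈ 33040
Gain = 20 log₁₀(33040) ≈ 90.38 dB
∠T = 0.11° − 7.59° = -7.48°

90.4 dB, -7.5°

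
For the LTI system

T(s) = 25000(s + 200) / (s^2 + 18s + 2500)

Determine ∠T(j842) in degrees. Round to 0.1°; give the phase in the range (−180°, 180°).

-102.1°

At s = jω = j842:
zero (s+200): 200 + j842 → |·| = √(200²+842²) = √748964 ≈ 865.43, ∠ = arctan(842/200) ≈ 76.64°
quadratic: (j842)² + 18·j842 + 2500 = -706464 + j15156 → |·| ≈ 7.0663e+05, ∠ ≈ 178.77°
∠T = 76.64° − 178.77° = -102.13°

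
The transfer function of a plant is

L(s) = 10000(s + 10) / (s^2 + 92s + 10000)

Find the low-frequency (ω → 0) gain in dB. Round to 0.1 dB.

L(0) = 10000·10 / 10000 = 10
20 log₁₀(10) ≈ 20.00 dB

20.0 dB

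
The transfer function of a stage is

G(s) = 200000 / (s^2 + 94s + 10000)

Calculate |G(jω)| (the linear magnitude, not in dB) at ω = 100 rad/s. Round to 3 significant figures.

21.3

At s = jω = j100:
quadratic: (j100)² + 94·j100 + 10000 = 0 + j9400 → |·| ≈ 9400, ∠ ≈ 90.00°
|G| = 200000 / 9400 ≈ 21.277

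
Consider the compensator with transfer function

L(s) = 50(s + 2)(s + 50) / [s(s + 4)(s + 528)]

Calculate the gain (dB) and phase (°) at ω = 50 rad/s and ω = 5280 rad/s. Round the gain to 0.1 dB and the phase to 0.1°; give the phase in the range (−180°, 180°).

ω = 50: -17.5 dB, -48.1°; ω = 5280: -40.5 dB, -84.8°

At s = jω = j50:
zero (s+2): 2 + j50 → |·| = √(2²+50²) = √2504 ≈ 50.04, ∠ = arctan(50/2) ≈ 87.71°
zero (s+50): 50 + j50 → |·| = √(50²+50²) = √5000 ≈ 70.711, ∠ = arctan(50/50) ≈ 45.00°
pole (s+4): 4 + j50 → |·| = √(4²+50²) = √2516 ≈ 50.16, ∠ = arctan(50/4) ≈ 85.43°
pole (s+528): 528 + j50 → |·| = √(528²+50²) = √281284 ≈ 530.36, ∠ = arctan(50/528) ≈ 5.41°
pole at origin: |s| = 50, ∠ = 90.00° (in denominator)
|L| = 50 · 3538.4 / 1.3301e+06 ≈ 0.13301
Gain = 20 log₁₀(0.13301) ≈ -17.52 dB
∠L = 132.71° − 180.84° = -48.13°

At s = jω = j5280:
zero (s+2): 2 + j5280 → |·| = √(2²+5280²) = √27878404 ≈ 5280, ∠ = arctan(5280/2) ≈ 89.98°
zero (s+50): 50 + j5280 → |·| = √(50²+5280²) = √27880900 ≈ 5280.2, ∠ = arctan(5280/50) ≈ 89.46°
pole (s+4): 4 + j5280 → |·| = √(4²+5280²) = √27878416 ≈ 5280, ∠ = arctan(5280/4) ≈ 89.96°
pole (s+528): 528 + j5280 → |·| = √(528²+5280²) = √28157184 ≈ 5306.3, ∠ = arctan(5280/528) ≈ 84.29°
pole at origin: |s| = 5280, ∠ = 90.00° (in denominator)
|L| = 50 · 2.7879e+07 / 1.4793e+11 ≈ 0.009423
Gain = 20 log₁₀(0.009423) ≈ -40.52 dB
∠L = 179.44° − 264.25° = -84.81°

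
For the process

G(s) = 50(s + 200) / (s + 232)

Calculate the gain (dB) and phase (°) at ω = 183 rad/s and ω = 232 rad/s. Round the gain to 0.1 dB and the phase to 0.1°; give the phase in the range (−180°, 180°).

At s = jω = j183:
zero (s+200): 200 + j183 → |·| = √(200²+183²) = √73489 ≈ 271.09, ∠ = arctan(183/200) ≈ 42.46°
pole (s+232): 232 + j183 → |·| = √(232²+183²) = √87313 ≈ 295.49, ∠ = arctan(183/232) ≈ 38.27°
|G| = 50 · 271.09 / 295.49 ≈ 45.871
Gain = 20 log₁₀(45.871) ≈ 33.23 dB
∠G = 42.46° − 38.27° = 4.19°

At s = jω = j232:
zero (s+200): 200 + j232 → |·| = √(200²+232²) = √93824 ≈ 306.31, ∠ = arctan(232/200) ≈ 49.24°
pole (s+232): 232 + j232 → |·| = √(232²+232²) = √107648 ≈ 328.1, ∠ = arctan(232/232) ≈ 45.00°
|G| = 50 · 306.31 / 328.1 ≈ 46.679
Gain = 20 log₁₀(46.679) ≈ 33.38 dB
∠G = 49.24° − 45.00° = 4.24°

ω = 183: 33.2 dB, 4.2°; ω = 232: 33.4 dB, 4.2°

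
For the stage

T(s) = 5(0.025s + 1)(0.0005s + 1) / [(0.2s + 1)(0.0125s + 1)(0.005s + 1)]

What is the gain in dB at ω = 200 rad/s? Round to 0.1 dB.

At ω = 200 rad/s:
zero (1 + j200·0.025) = 1 + j5 → |·| ≈ 5.099, ∠ ≈ 78.69°
zero (1 + j200·0.0005) = 1 + j0.1 → |·| ≈ 1.005, ∠ ≈ 5.71°
pole (1 + j200·0.2) = 1 + j40 → |·| ≈ 40.012, ∠ ≈ 88.57°
pole (1 + j200·0.0125) = 1 + j2.5 → |·| ≈ 2.6926, ∠ ≈ 68.20°
pole (1 + j200·0.005) = 1 + j1 → |·| ≈ 1.4142, ∠ ≈ 45.00°
|T| = 5 · 5.099 · 1.005 / (40.012 · 2.6926 · 1.4142) ≈ 0.16817
Gain = 20 log₁₀(0.16817) ≈ -15.49 dB

-15.5 dB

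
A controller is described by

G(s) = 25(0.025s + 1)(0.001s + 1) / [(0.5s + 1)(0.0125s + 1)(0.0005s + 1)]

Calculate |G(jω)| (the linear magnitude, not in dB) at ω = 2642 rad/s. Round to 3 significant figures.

At ω = 2642 rad/s:
zero (1 + j2642·0.025) = 1 + j66.05 → |·| ≈ 66.058, ∠ ≈ 89.13°
zero (1 + j2642·0.001) = 1 + j2.642 → |·| ≈ 2.8249, ∠ ≈ 69.27°
pole (1 + j2642·0.5) = 1 + j1321 → |·| ≈ 1321, ∠ ≈ 89.96°
pole (1 + j2642·0.0125) = 1 + j33.025 → |·| ≈ 33.04, ∠ ≈ 88.27°
pole (1 + j2642·0.0005) = 1 + j1.321 → |·| ≈ 1.6568, ∠ ≈ 52.87°
|G| = 25 · 66.058 · 2.8249 / (1321 · 33.04 · 1.6568) ≈ 0.064514

0.0645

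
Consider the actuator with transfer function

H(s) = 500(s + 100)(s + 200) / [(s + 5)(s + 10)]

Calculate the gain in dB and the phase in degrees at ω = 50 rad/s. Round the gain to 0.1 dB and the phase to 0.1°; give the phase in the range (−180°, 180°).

At s = jω = j50:
zero (s+100): 100 + j50 → |·| = √(100²+50²) = √12500 ≈ 111.8, ∠ = arctan(50/100) ≈ 26.57°
zero (s+200): 200 + j50 → |·| = √(200²+50²) = √42500 ≈ 206.16, ∠ = arctan(50/200) ≈ 14.04°
pole (s+5): 5 + j50 → |·| = √(5²+50²) = √2525 ≈ 50.249, ∠ = arctan(50/5) ≈ 84.29°
pole (s+10): 10 + j50 → |·| = √(10²+50²) = √2600 ≈ 50.99, ∠ = arctan(50/10) ≈ 78.69°
|H| = 500 · 23049 / 2562.2 ≈ 4497.9
Gain = 20 log₁₀(4497.9) ≈ 73.06 dB
∠H = 40.61° − 162.98° = -122.37°

73.1 dB, -122.4°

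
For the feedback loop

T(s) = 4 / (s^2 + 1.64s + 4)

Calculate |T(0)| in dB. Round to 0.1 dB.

0.0 dB

T(0) = 4 / 4 = 1
20 log₁₀(1) ≈ 0.00 dB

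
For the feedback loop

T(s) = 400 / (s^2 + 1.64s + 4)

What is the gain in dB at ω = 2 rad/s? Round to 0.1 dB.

At s = jω = j2:
quadratic: (j2)² + 1.64·j2 + 4 = 0 + j3.28 → |·| ≈ 3.28, ∠ ≈ 90.00°
|T| = 400 / 3.28 ≈ 121.95
Gain = 20 log₁₀(121.95) ≈ 41.72 dB

41.7 dB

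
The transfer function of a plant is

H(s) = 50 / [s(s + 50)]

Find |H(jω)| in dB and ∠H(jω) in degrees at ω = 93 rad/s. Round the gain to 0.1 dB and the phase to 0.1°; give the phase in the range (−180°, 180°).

At s = jω = j93:
pole (s+50): 50 + j93 → |·| = √(50²+93²) = √11149 ≈ 105.59, ∠ = arctan(93/50) ≈ 61.74°
pole at origin: |s| = 93, ∠ = 90.00° (in denominator)
|H| = 50 / 9819.9 ≈ 0.0050917
Gain = 20 log₁₀(0.0050917) ≈ -45.86 dB
∠H = 0.00° − 151.74° = -151.74°

-45.9 dB, -151.7°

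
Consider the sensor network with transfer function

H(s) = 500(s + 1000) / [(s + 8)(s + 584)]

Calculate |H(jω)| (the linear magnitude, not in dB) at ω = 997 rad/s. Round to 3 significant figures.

0.613

At s = jω = j997:
zero (s+1000): 1000 + j997 → |·| = √(1000²+997²) = √1994009 ≈ 1412.1, ∠ = arctan(997/1000) ≈ 44.91°
pole (s+8): 8 + j997 → |·| = √(8²+997²) = √994073 ≈ 997.03, ∠ = arctan(997/8) ≈ 89.54°
pole (s+584): 584 + j997 → |·| = √(584²+997²) = √1335065 ≈ 1155.5, ∠ = arctan(997/584) ≈ 59.64°
|H| = 500 · 1412.1 / 1.1521e+06 ≈ 0.61284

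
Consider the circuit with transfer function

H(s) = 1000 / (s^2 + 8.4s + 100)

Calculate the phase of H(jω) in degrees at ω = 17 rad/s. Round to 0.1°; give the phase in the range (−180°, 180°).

At s = jω = j17:
quadratic: (j17)² + 8.4·j17 + 100 = -189 + j142.8 → |·| ≈ 236.88, ∠ ≈ 142.93°
∠H = 0.00° − 142.93° = -142.93°

-142.9°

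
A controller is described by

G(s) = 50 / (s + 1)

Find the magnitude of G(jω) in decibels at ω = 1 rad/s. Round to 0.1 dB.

At s = jω = j1:
pole (s+1): 1 + j1 → |·| = √(1²+1²) = √2 ≈ 1.4142, ∠ = arctan(1/1) ≈ 45.00°
|G| = 50 / 1.4142 ≈ 35.356
Gain = 20 log₁₀(35.356) ≈ 30.97 dB

31.0 dB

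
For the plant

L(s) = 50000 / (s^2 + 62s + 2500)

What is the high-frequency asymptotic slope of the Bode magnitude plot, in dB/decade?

-40 dB/decade

Each pole contributes −20 dB/decade at high frequency; each zero contributes +20 dB/decade.
Net: 0 zero(s) − 2 pole(s) → -40 dB/decade.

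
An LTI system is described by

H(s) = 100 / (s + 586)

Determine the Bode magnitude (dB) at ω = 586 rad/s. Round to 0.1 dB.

Substitute s = j586:
Numerator: 100 = 100 + j0
Denominator: (j586) + 586 = 586 + j586
|N| = √(100² + 0²) ≈ 100, ∠N ≈ 0.00°
|D| = √(586² + 586²) ≈ 828.73, ∠D ≈ 45.00°
|H| = 100 / 828.73 ≈ 0.12067
Gain = 20 log₁₀(0.12067) ≈ -18.37 dB

-18.4 dB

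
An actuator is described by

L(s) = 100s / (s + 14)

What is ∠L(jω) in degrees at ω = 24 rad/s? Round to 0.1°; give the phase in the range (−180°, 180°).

30.3°

At s = jω = j24:
zero at origin: s = j24 → |·| = 24, ∠ = 90.00°
pole (s+14): 14 + j24 → |·| = √(14²+24²) = √772 ≈ 27.785, ∠ = arctan(24/14) ≈ 59.74°
∠L = 90.00° − 59.74° = 30.26°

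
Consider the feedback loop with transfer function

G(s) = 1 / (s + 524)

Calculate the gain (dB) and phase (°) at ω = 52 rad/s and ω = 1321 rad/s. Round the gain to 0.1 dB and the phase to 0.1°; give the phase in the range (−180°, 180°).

ω = 52: -54.4 dB, -5.7°; ω = 1321: -63.1 dB, -68.4°

At s = jω = j52:
pole (s+524): 524 + j52 → |·| = √(524²+52²) = √277280 ≈ 526.57, ∠ = arctan(52/524) ≈ 5.67°
|G| = 1 / 526.57 ≈ 0.0018991
Gain = 20 log₁₀(0.0018991) ≈ -54.43 dB
∠G = 0.00° − 5.67° = -5.67°

At s = jω = j1321:
pole (s+524): 524 + j1321 → |·| = √(524²+1321²) = √2019617 ≈ 1421.1, ∠ = arctan(1321/524) ≈ 68.36°
|G| = 1 / 1421.1 ≈ 0.00070368
Gain = 20 log₁₀(0.00070368) ≈ -63.05 dB
∠G = 0.00° − 68.36° = -68.36°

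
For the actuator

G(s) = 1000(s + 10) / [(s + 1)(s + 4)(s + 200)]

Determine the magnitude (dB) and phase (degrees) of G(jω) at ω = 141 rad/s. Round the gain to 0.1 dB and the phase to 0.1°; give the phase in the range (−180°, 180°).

-30.7 dB, -127.2°

At s = jω = j141:
zero (s+10): 10 + j141 → |·| = √(10²+141²) = √19981 ≈ 141.35, ∠ = arctan(141/10) ≈ 85.94°
pole (s+1): 1 + j141 → |·| = √(1²+141²) = √19882 ≈ 141, ∠ = arctan(141/1) ≈ 89.59°
pole (s+4): 4 + j141 → |·| = √(4²+141²) = √19897 ≈ 141.06, ∠ = arctan(141/4) ≈ 88.38°
pole (s+200): 200 + j141 → |·| = √(200²+141²) = √59881 ≈ 244.71, ∠ = arctan(141/200) ≈ 35.18°
|G| = 1000 · 141.35 / 4.8671e+06 ≈ 0.029042
Gain = 20 log₁₀(0.029042) ≈ -30.74 dB
∠G = 85.94° − 213.15° = -127.21°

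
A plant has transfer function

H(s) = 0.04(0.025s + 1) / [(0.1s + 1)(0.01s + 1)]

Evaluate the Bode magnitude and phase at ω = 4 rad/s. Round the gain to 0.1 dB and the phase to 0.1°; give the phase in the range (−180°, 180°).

-28.6 dB, -18.4°

At ω = 4 rad/s:
zero (1 + j4·0.025) = 1 + j0.1 → |·| ≈ 1.005, ∠ ≈ 5.71°
pole (1 + j4·0.1) = 1 + j0.4 → |·| ≈ 1.077, ∠ ≈ 21.80°
pole (1 + j4·0.01) = 1 + j0.04 → |·| ≈ 1.0008, ∠ ≈ 2.29°
|H| = 0.04 · 1.005 / (1.077 · 1.0008) ≈ 0.037296
Gain = 20 log₁₀(0.037296) ≈ -28.57 dB
∠H = (5.71°) − (21.80° + 2.29°) = -18.38°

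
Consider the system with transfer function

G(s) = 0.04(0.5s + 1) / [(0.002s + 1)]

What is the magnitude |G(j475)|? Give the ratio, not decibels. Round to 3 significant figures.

6.89

At ω = 475 rad/s:
zero (1 + j475·0.5) = 1 + j237.5 → |·| ≈ 237.5, ∠ ≈ 89.76°
pole (1 + j475·0.002) = 1 + j0.95 → |·| ≈ 1.3793, ∠ ≈ 43.53°
|G| = 0.04 · 237.5 / (1.3793) ≈ 6.8876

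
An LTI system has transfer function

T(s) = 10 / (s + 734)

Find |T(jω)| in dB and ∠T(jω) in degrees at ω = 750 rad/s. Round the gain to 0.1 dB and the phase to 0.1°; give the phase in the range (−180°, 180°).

Substitute s = j750:
Numerator: 10 = 10 + j0
Denominator: (j750) + 734 = 734 + j750
|N| = √(10² + 0²) ≈ 10, ∠N ≈ 0.00°
|D| = √(734² + 750²) ≈ 1049.4, ∠D ≈ 45.62°
|T| = 10 / 1049.4 ≈ 0.0095293
Gain = 20 log₁₀(0.0095293) ≈ -40.42 dB
∠T = 0.00° − 45.62° = -45.62°

-40.4 dB, -45.6°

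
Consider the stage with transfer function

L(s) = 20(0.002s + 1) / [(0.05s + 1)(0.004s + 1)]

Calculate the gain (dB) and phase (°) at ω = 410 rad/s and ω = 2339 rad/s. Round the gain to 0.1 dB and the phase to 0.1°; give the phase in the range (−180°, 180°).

At ω = 410 rad/s:
zero (1 + j410·0.002) = 1 + j0.82 → |·| ≈ 1.2932, ∠ ≈ 39.35°
pole (1 + j410·0.05) = 1 + j20.5 → |·| ≈ 20.524, ∠ ≈ 87.21°
pole (1 + j410·0.004) = 1 + j1.64 → |·| ≈ 1.9208, ∠ ≈ 58.63°
|L| = 20 · 1.2932 / (20.524 · 1.9208) ≈ 0.65607
Gain = 20 log₁₀(0.65607) ≈ -3.66 dB
∠L = (39.35°) − (87.21° + 58.63°) = -106.49°

At ω = 2339 rad/s:
zero (1 + j2339·0.002) = 1 + j4.678 → |·| ≈ 4.7837, ∠ ≈ 77.93°
pole (1 + j2339·0.05) = 1 + j116.95 → |·| ≈ 116.95, ∠ ≈ 89.51°
pole (1 + j2339·0.004) = 1 + j9.356 → |·| ≈ 9.4093, ∠ ≈ 83.90°
|L| = 20 · 4.7837 / (116.95 · 9.4093) ≈ 0.086943
Gain = 20 log₁₀(0.086943) ≈ -21.22 dB
∠L = (77.93°) − (89.51° + 83.90°) = -95.48°

ω = 410: -3.7 dB, -106.5°; ω = 2339: -21.2 dB, -95.5°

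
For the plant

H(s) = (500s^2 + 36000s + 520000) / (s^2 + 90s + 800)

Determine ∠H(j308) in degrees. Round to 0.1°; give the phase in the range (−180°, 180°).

Substitute s = j308:
Numerator: 500(j308)^2 + 36000(j308) + 520000 = -46912000 + j11088000
Denominator: (j308)^2 + 90(j308) + 800 = -94064 + j27720
|N| = √(46912000² + 11088000²) ≈ 4.8205e+07, ∠N ≈ 166.70°
|D| = √(94064² + 27720²) ≈ 98063, ∠D ≈ 163.58°
∠H = 166.70° − 163.58° = 3.12°

3.1°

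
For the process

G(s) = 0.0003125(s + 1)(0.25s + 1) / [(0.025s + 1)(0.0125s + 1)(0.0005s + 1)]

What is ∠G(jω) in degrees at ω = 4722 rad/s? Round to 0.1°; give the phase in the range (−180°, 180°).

At ω = 4722 rad/s:
zero (1 + j4722·1) = 1 + j4722 → |·| ≈ 4722, ∠ ≈ 89.99°
zero (1 + j4722·0.25) = 1 + j1180.5 → |·| ≈ 1180.5, ∠ ≈ 89.95°
pole (1 + j4722·0.025) = 1 + j118.05 → |·| ≈ 118.05, ∠ ≈ 89.51°
pole (1 + j4722·0.0125) = 1 + j59.025 → |·| ≈ 59.033, ∠ ≈ 89.03°
pole (1 + j4722·0.0005) = 1 + j2.361 → |·| ≈ 2.564, ∠ ≈ 67.04°
∠G = (89.99° + 89.95°) − (89.51° + 89.03° + 67.04°) = -65.64°

-65.6°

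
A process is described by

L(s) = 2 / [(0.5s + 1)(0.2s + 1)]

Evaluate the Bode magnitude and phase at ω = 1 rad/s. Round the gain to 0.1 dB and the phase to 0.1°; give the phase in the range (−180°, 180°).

At ω = 1 rad/s:
pole (1 + j1·0.5) = 1 + j0.5 → |·| ≈ 1.118, ∠ ≈ 26.57°
pole (1 + j1·0.2) = 1 + j0.2 → |·| ≈ 1.0198, ∠ ≈ 11.31°
|L| = 2 · 1 / (1.118 · 1.0198) ≈ 1.7542
Gain = 20 log₁₀(1.7542) ≈ 4.88 dB
∠L = (0°) − (26.57° + 11.31°) = -37.88°

4.9 dB, -37.9°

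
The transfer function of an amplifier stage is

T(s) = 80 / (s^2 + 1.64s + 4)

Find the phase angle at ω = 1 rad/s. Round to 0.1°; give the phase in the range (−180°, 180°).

At s = jω = j1:
quadratic: (j1)² + 1.64·j1 + 4 = 3 + j1.64 → |·| ≈ 3.419, ∠ ≈ 28.66°
∠T = 0.00° − 28.66° = -28.66°

-28.7°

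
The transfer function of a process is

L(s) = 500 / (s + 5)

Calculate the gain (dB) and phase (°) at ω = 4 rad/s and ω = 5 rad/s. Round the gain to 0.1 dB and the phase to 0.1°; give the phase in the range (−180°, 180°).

Substitute s = j4:
Numerator: 500 = 500 + j0
Denominator: (j4) + 5 = 5 + j4
|N| = √(500² + 0²) ≈ 500, ∠N ≈ 0.00°
|D| = √(5² + 4²) ≈ 6.4031, ∠D ≈ 38.66°
|L| = 500 / 6.4031 ≈ 78.087
Gain = 20 log₁₀(78.087) ≈ 37.85 dB
∠L = 0.00° − 38.66° = -38.66°

Substitute s = j5:
Numerator: 500 = 500 + j0
Denominator: (j5) + 5 = 5 + j5
|N| = √(500² + 0²) ≈ 500, ∠N ≈ 0.00°
|D| = √(5² + 5²) ≈ 7.0711, ∠D ≈ 45.00°
|L| = 500 / 7.0711 ≈ 70.71
Gain = 20 log₁₀(70.71) ≈ 36.99 dB
∠L = 0.00° − 45.00° = -45.00°

ω = 4: 37.9 dB, -38.7°; ω = 5: 37.0 dB, -45.0°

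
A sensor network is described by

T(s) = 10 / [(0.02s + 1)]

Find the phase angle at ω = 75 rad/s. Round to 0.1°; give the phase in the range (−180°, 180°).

-56.3°

At ω = 75 rad/s:
pole (1 + j75·0.02) = 1 + j1.5 → |·| ≈ 1.8028, ∠ ≈ 56.31°
∠T = (0°) − (56.31°) = -56.31°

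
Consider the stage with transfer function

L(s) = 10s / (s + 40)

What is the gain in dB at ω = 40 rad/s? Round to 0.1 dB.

At s = jω = j40:
zero at origin: s = j40 → |·| = 40, ∠ = 90.00°
pole (s+40): 40 + j40 → |·| = √(40²+40²) = √3200 ≈ 56.569, ∠ = arctan(40/40) ≈ 45.00°
|L| = 10 · 40 / 56.569 ≈ 7.071
Gain = 20 log₁₀(7.071) ≈ 16.99 dB

17.0 dB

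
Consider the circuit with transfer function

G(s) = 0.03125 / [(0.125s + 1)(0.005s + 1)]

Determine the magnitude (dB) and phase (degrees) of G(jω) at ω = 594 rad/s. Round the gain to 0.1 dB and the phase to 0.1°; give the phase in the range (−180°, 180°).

At ω = 594 rad/s:
pole (1 + j594·0.125) = 1 + j74.25 → |·| ≈ 74.257, ∠ ≈ 89.23°
pole (1 + j594·0.005) = 1 + j2.97 → |·| ≈ 3.1338, ∠ ≈ 71.39°
|G| = 0.03125 · 1 / (74.257 · 3.1338) ≈ 0.00013429
Gain = 20 log₁₀(0.00013429) ≈ -77.44 dB
∠G = (0°) − (89.23° + 71.39°) = -160.62°

-77.4 dB, -160.6°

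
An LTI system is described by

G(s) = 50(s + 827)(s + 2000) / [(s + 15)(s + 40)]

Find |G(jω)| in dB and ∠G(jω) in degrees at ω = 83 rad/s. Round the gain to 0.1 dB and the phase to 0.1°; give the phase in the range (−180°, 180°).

At s = jω = j83:
zero (s+827): 827 + j83 → |·| = √(827²+83²) = √690818 ≈ 831.15, ∠ = arctan(83/827) ≈ 5.73°
zero (s+2000): 2000 + j83 → |·| = √(2000²+83²) = √4006889 ≈ 2001.7, ∠ = arctan(83/2000) ≈ 2.38°
pole (s+15): 15 + j83 → |·| = √(15²+83²) = √7114 ≈ 84.345, ∠ = arctan(83/15) ≈ 79.76°
pole (s+40): 40 + j83 → |·| = √(40²+83²) = √8489 ≈ 92.136, ∠ = arctan(83/40) ≈ 64.27°
|G| = 50 · 1.6637e+06 / 7771.2 ≈ 10704
Gain = 20 log₁₀(10704) ≈ 80.59 dB
∠G = 8.11° − 144.03° = -135.92°

80.6 dB, -135.9°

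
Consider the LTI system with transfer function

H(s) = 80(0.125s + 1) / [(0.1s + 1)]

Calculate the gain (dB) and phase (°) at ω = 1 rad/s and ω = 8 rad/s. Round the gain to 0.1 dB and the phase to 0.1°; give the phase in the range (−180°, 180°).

At ω = 1 rad/s:
zero (1 + j1·0.125) = 1 + j0.125 → |·| ≈ 1.0078, ∠ ≈ 7.13°
pole (1 + j1·0.1) = 1 + j0.1 → |·| ≈ 1.005, ∠ ≈ 5.71°
|H| = 80 · 1.0078 / (1.005) ≈ 80.223
Gain = 20 log₁₀(80.223) ≈ 38.09 dB
∠H = (7.13°) − (5.71°) = 1.42°

At ω = 8 rad/s:
zero (1 + j8·0.125) = 1 + j1 → |·| ≈ 1.4142, ∠ ≈ 45.00°
pole (1 + j8·0.1) = 1 + j0.8 → |·| ≈ 1.2806, ∠ ≈ 38.66°
|H| = 80 · 1.4142 / (1.2806) ≈ 88.346
Gain = 20 log₁₀(88.346) ≈ 38.92 dB
∠H = (45.00°) − (38.66°) = 6.34°

ω = 1: 38.1 dB, 1.4°; ω = 8: 38.9 dB, 6.3°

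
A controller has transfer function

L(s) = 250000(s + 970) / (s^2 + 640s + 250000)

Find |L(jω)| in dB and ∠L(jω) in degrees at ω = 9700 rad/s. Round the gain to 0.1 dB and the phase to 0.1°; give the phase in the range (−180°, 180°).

At s = jω = j9700:
zero (s+970): 970 + j9700 → |·| = √(970²+9700²) = √95030900 ≈ 9748.4, ∠ = arctan(9700/970) ≈ 84.29°
quadratic: (j9700)² + 640·j9700 + 250000 = -93840000 + j6208000 → |·| ≈ 9.4045e+07, ∠ ≈ 176.22°
|L| = 250000 · 9748.4 / 9.4045e+07 ≈ 25.914
Gain = 20 log₁₀(25.914) ≈ 28.27 dB
∠L = 84.29° − 176.22° = -91.93°

28.3 dB, -91.9°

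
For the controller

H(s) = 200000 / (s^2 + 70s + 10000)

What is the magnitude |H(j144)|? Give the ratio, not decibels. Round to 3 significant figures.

At s = jω = j144:
quadratic: (j144)² + 70·j144 + 10000 = -10736 + j10080 → |·| ≈ 14726, ∠ ≈ 136.81°
|H| = 200000 / 14726 ≈ 13.581

13.6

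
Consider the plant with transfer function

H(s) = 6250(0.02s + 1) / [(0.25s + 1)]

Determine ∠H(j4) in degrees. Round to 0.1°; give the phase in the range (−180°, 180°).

-40.4°

At ω = 4 rad/s:
zero (1 + j4·0.02) = 1 + j0.08 → |·| ≈ 1.0032, ∠ ≈ 4.57°
pole (1 + j4·0.25) = 1 + j1 → |·| ≈ 1.4142, ∠ ≈ 45.00°
∠H = (4.57°) − (45.00°) = -40.43°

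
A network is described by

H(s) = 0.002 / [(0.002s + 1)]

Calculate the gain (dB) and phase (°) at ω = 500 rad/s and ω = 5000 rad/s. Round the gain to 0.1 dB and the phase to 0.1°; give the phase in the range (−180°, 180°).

At ω = 500 rad/s:
pole (1 + j500·0.002) = 1 + j1 → |·| ≈ 1.4142, ∠ ≈ 45.00°
|H| = 0.002 · 1 / (1.4142) ≈ 0.0014142
Gain = 20 log₁₀(0.0014142) ≈ -56.99 dB
∠H = (0°) − (45.00°) = -45.00°

At ω = 5000 rad/s:
pole (1 + j5000·0.002) = 1 + j10 → |·| ≈ 10.05, ∠ ≈ 84.29°
|H| = 0.002 · 1 / (10.05) ≈ 0.000199
Gain = 20 log₁₀(0.000199) ≈ -74.02 dB
∠H = (0°) − (84.29°) = -84.29°

ω = 500: -57.0 dB, -45.0°; ω = 5000: -74.0 dB, -84.3°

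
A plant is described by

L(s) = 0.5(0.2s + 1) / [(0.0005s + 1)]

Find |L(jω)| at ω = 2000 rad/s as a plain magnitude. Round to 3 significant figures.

141

At ω = 2000 rad/s:
zero (1 + j2000·0.2) = 1 + j400 → |·| ≈ 400, ∠ ≈ 89.86°
pole (1 + j2000·0.0005) = 1 + j1 → |·| ≈ 1.4142, ∠ ≈ 45.00°
|L| = 0.5 · 400 / (1.4142) ≈ 141.42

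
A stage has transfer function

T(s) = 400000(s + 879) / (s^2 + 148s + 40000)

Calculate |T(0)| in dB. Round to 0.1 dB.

78.9 dB

T(0) = 400000·879 / 40000 = 8790
20 log₁₀(8790) ≈ 78.88 dB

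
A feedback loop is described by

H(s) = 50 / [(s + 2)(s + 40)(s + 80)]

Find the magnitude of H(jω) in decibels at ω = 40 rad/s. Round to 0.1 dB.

-72.2 dB

At s = jω = j40:
pole (s+2): 2 + j40 → |·| = √(2²+40²) = √1604 ≈ 40.05, ∠ = arctan(40/2) ≈ 87.14°
pole (s+40): 40 + j40 → |·| = √(40²+40²) = √3200 ≈ 56.569, ∠ = arctan(40/40) ≈ 45.00°
pole (s+80): 80 + j40 → |·| = √(80²+40²) = √8000 ≈ 89.443, ∠ = arctan(40/80) ≈ 26.57°
|H| = 50 / 2.0264e+05 ≈ 0.00024674
Gain = 20 log₁₀(0.00024674) ≈ -72.16 dB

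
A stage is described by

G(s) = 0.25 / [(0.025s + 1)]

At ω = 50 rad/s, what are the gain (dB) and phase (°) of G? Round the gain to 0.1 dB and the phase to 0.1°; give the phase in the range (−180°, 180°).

At ω = 50 rad/s:
pole (1 + j50·0.025) = 1 + j1.25 → |·| ≈ 1.6008, ∠ ≈ 51.34°
|G| = 0.25 · 1 / (1.6008) ≈ 0.15617
Gain = 20 log₁₀(0.15617) ≈ -16.13 dB
∠G = (0°) − (51.34°) = -51.34°

-16.1 dB, -51.3°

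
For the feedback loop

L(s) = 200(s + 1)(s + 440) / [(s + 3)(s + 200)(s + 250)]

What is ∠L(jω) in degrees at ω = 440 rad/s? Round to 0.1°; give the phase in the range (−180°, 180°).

At s = jω = j440:
zero (s+1): 1 + j440 → |·| = √(1²+440²) = √193601 ≈ 440, ∠ = arctan(440/1) ≈ 89.87°
zero (s+440): 440 + j440 → |·| = √(440²+440²) = √387200 ≈ 622.25, ∠ = arctan(440/440) ≈ 45.00°
pole (s+3): 3 + j440 → |·| = √(3²+440²) = √193609 ≈ 440.01, ∠ = arctan(440/3) ≈ 89.61°
pole (s+200): 200 + j440 → |·| = √(200²+440²) = √233600 ≈ 483.32, ∠ = arctan(440/200) ≈ 65.56°
pole (s+250): 250 + j440 → |·| = √(250²+440²) = √256100 ≈ 506.06, ∠ = arctan(440/250) ≈ 60.40°
∠L = 134.87° − 215.57° = -80.70°

-80.7°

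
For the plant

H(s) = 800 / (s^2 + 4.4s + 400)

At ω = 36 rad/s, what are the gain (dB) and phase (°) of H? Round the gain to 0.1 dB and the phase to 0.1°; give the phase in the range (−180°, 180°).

At s = jω = j36:
quadratic: (j36)² + 4.4·j36 + 400 = -896 + j158.4 → |·| ≈ 909.89, ∠ ≈ 169.97°
|H| = 800 / 909.89 ≈ 0.87923
Gain = 20 log₁₀(0.87923) ≈ -1.12 dB
∠H = 0.00° − 169.97° = -169.97°

-1.1 dB, -170.0°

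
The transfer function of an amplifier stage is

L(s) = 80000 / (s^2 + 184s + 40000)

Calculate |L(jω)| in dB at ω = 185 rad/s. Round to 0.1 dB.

7.3 dB

At s = jω = j185:
quadratic: (j185)² + 184·j185 + 40000 = 5775 + j34040 → |·| ≈ 34526, ∠ ≈ 80.37°
|L| = 80000 / 34526 ≈ 2.3171
Gain = 20 log₁₀(2.3171) ≈ 7.30 dB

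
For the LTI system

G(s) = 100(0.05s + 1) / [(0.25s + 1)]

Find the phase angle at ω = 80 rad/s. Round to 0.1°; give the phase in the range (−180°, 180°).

-11.2°

At ω = 80 rad/s:
zero (1 + j80·0.05) = 1 + j4 → |·| ≈ 4.1231, ∠ ≈ 75.96°
pole (1 + j80·0.25) = 1 + j20 → |·| ≈ 20.025, ∠ ≈ 87.14°
∠G = (75.96°) − (87.14°) = -11.18°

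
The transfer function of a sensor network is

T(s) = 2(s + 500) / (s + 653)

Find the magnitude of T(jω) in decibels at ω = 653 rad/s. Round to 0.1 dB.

At s = jω = j653:
zero (s+500): 500 + j653 → |·| = √(500²+653²) = √676409 ≈ 822.44, ∠ = arctan(653/500) ≈ 52.56°
pole (s+653): 653 + j653 → |·| = √(653²+653²) = √852818 ≈ 923.48, ∠ = arctan(653/653) ≈ 45.00°
|T| = 2 · 822.44 / 923.48 ≈ 1.7812
Gain = 20 log₁₀(1.7812) ≈ 5.01 dB

5.0 dB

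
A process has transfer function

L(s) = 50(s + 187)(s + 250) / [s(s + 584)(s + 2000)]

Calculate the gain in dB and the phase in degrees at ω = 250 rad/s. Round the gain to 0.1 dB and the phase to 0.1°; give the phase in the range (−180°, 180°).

-35.3 dB, -22.1°

At s = jω = j250:
zero (s+187): 187 + j250 → |·| = √(187²+250²) = √97469 ≈ 312.2, ∠ = arctan(250/187) ≈ 53.20°
zero (s+250): 250 + j250 → |·| = √(250²+250²) = √125000 ≈ 353.55, ∠ = arctan(250/250) ≈ 45.00°
pole (s+584): 584 + j250 → |·| = √(584²+250²) = √403556 ≈ 635.26, ∠ = arctan(250/584) ≈ 23.17°
pole (s+2000): 2000 + j250 → |·| = √(2000²+250²) = √4062500 ≈ 2015.6, ∠ = arctan(250/2000) ≈ 7.13°
pole at origin: |s| = 250, ∠ = 90.00° (in denominator)
|L| = 50 · 1.1038e+05 / 3.2011e+08 ≈ 0.017241
Gain = 20 log₁₀(0.017241) ≈ -35.27 dB
∠L = 98.20° − 120.30° = -22.10°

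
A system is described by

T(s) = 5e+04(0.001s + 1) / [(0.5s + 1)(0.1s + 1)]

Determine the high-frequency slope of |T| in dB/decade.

-20 dB/decade

Each pole contributes −20 dB/decade at high frequency; each zero contributes +20 dB/decade.
Net: 1 zero(s) − 2 pole(s) → -20 dB/decade.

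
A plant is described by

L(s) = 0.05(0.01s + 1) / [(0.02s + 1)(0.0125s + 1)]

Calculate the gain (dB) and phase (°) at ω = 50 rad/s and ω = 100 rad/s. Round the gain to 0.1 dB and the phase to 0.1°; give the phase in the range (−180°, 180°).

ω = 50: -29.5 dB, -50.4°; ω = 100: -34.1 dB, -69.8°

At ω = 50 rad/s:
zero (1 + j50·0.01) = 1 + j0.5 → |·| ≈ 1.118, ∠ ≈ 26.57°
pole (1 + j50·0.02) = 1 + j1 → |·| ≈ 1.4142, ∠ ≈ 45.00°
pole (1 + j50·0.0125) = 1 + j0.625 → |·| ≈ 1.1792, ∠ ≈ 32.01°
|L| = 0.05 · 1.118 / (1.4142 · 1.1792) ≈ 0.033521
Gain = 20 log₁₀(0.033521) ≈ -29.49 dB
∠L = (26.57°) − (45.00° + 32.01°) = -50.44°

At ω = 100 rad/s:
zero (1 + j100·0.01) = 1 + j1 → |·| ≈ 1.4142, ∠ ≈ 45.00°
pole (1 + j100·0.02) = 1 + j2 → |·| ≈ 2.2361, ∠ ≈ 63.43°
pole (1 + j100·0.0125) = 1 + j1.25 → |·| ≈ 1.6008, ∠ ≈ 51.34°
|L| = 0.05 · 1.4142 / (2.2361 · 1.6008) ≈ 0.019754
Gain = 20 log₁₀(0.019754) ≈ -34.09 dB
∠L = (45.00°) − (63.43° + 51.34°) = -69.77°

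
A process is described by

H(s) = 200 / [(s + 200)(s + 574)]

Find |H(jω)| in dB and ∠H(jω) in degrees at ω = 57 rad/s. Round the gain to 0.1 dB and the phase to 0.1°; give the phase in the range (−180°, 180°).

-55.6 dB, -21.6°

At s = jω = j57:
pole (s+200): 200 + j57 → |·| = √(200²+57²) = √43249 ≈ 207.96, ∠ = arctan(57/200) ≈ 15.91°
pole (s+574): 574 + j57 → |·| = √(574²+57²) = √332725 ≈ 576.82, ∠ = arctan(57/574) ≈ 5.67°
|H| = 200 / 1.1996e+05 ≈ 0.0016672
Gain = 20 log₁₀(0.0016672) ≈ -55.56 dB
∠H = 0.00° − 21.58° = -21.58°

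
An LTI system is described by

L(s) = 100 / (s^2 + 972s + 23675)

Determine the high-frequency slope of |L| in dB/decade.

-40 dB/decade

Each pole contributes −20 dB/decade at high frequency; each zero contributes +20 dB/decade.
Net: 0 zero(s) − 2 pole(s) → -40 dB/decade.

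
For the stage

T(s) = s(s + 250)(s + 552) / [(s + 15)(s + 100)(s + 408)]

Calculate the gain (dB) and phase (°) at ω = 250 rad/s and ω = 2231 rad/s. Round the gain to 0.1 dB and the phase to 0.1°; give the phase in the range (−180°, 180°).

At s = jω = j250:
zero (s+250): 250 + j250 → |·| = √(250²+250²) = √125000 ≈ 353.55, ∠ = arctan(250/250) ≈ 45.00°
zero (s+552): 552 + j250 → |·| = √(552²+250²) = √367204 ≈ 605.97, ∠ = arctan(250/552) ≈ 24.37°
zero at origin: s = j250 → |·| = 250, ∠ = 90.00°
pole (s+15): 15 + j250 → |·| = √(15²+250²) = √62725 ≈ 250.45, ∠ = arctan(250/15) ≈ 86.57°
pole (s+100): 100 + j250 → |·| = √(100²+250²) = √72500 ≈ 269.26, ∠ = arctan(250/100) ≈ 68.20°
pole (s+408): 408 + j250 → |·| = √(408²+250²) = √228964 ≈ 478.5, ∠ = arctan(250/408) ≈ 31.50°
|T| = 1 · 5.356e+07 / 3.2268e+07 ≈ 1.6598
Gain = 20 log₁₀(1.6598) ≈ 4.40 dB
∠T = 159.37° − 186.27° = -26.90°

At s = jω = j2231:
zero (s+250): 250 + j2231 → |·| = √(250²+2231²) = √5039861 ≈ 2245, ∠ = arctan(2231/250) ≈ 83.61°
zero (s+552): 552 + j2231 → |·| = √(552²+2231²) = √5282065 ≈ 2298.3, ∠ = arctan(2231/552) ≈ 76.10°
zero at origin: s = j2231 → |·| = 2231, ∠ = 90.00°
pole (s+15): 15 + j2231 → |·| = √(15²+2231²) = √4977586 ≈ 2231.1, ∠ = arctan(2231/15) ≈ 89.61°
pole (s+100): 100 + j2231 → |·| = √(100²+2231²) = √4987361 ≈ 2233.2, ∠ = arctan(2231/100) ≈ 87.43°
pole (s+408): 408 + j2231 → |·| = √(408²+2231²) = √5143825 ≈ 2268, ∠ = arctan(2231/408) ≈ 79.64°
|T| = 1 · 1.1511e+10 / 1.13e+10 ≈ 1.0187
Gain = 20 log₁₀(1.0187) ≈ 0.16 dB
∠T = 249.71° − 256.68° = -6.97°

ω = 250: 4.4 dB, -26.9°; ω = 2231: 0.2 dB, -7.0°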